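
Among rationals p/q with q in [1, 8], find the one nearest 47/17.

11/4

Expand x = 47/17 as a continued fraction with the Euclidean algorithm:
  47 = 2*17 + 13, so a_0 = 2.
  17 = 1*13 + 4, so a_1 = 1.
  13 = 3*4 + 1, so a_2 = 3.
  4 = 4*1 + 0, so a_3 = 4.
so x = [2; 1, 3, 4].
Convergents (p_i = a_i*p_{i-1} + p_{i-2}, q_i = a_i*q_{i-1} + q_{i-2} with p_{-2}=0, p_{-1}=1, q_{-2}=1, q_{-1}=0), until the denominator exceeds 8:
  i=0: a_0=2, p_0 = 2*1 + 0 = 2, q_0 = 2*0 + 1 = 1.
  i=1: a_1=1, p_1 = 1*2 + 1 = 3, q_1 = 1*1 + 0 = 1.
  i=2: a_2=3, p_2 = 3*3 + 2 = 11, q_2 = 3*1 + 1 = 4.
  i=3: a_3=4, p_3 = 4*11 + 3 = 47, q_3 = 4*4 + 1 = 17.
q_3 = 17 > 8, so the last convergent with denominator <= 8 is p_2/q_2 = 11/4.
The closest fraction with denominator <= 8 is either p_2/q_2 or the intermediate fraction (k*p_2 + p_1)/(k*q_2 + q_1) with the largest k >= 1 whose denominator stays <= 8; these approach x as k grows, and every other convergent or intermediate fraction in range is farther away.
Largest k: floor((8 - q_1)/q_2) = floor((8 - 1)/4) = 1.
That gives (1*11 + 3)/(1*4 + 1) = 14/5.
Compare the errors: |x - 11/4| = |47*4 - 11*17|/(17*4) = 1/68, and |x - 14/5| = |47*5 - 14*17|/(17*5) = 3/85.
Cross-multiplying, 1*85 = 85 < 204 = 3*68, so 1/68 is smaller: the convergent 11/4 is closer to x than 14/5.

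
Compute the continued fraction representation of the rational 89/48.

[1; 1, 5, 1, 6]

Run the Euclidean algorithm on 89 and 48; the successive quotients are the partial quotients a_0, a_1, ... (each step inverts the fractional part left over by the previous one):
  89 = 1*48 + 41, so a_0 = 1.
  48 = 1*41 + 7, so a_1 = 1.
  41 = 5*7 + 6, so a_2 = 5.
  7 = 1*6 + 1, so a_3 = 1.
  6 = 6*1 + 0, so a_4 = 6.
The remainder reaches 0 after 5 divisions, so the expansion has 5 partial quotients, read off in order.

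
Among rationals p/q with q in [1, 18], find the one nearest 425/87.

Expand x = 425/87 as a continued fraction with the Euclidean algorithm:
  425 = 4*87 + 77, so a_0 = 4.
  87 = 1*77 + 10, so a_1 = 1.
  77 = 7*10 + 7, so a_2 = 7.
  10 = 1*7 + 3, so a_3 = 1.
  7 = 2*3 + 1, so a_4 = 2.
  3 = 3*1 + 0, so a_5 = 3.
so x = [4; 1, 7, 1, 2, 3].
Convergents (p_i = a_i*p_{i-1} + p_{i-2}, q_i = a_i*q_{i-1} + q_{i-2} with p_{-2}=0, p_{-1}=1, q_{-2}=1, q_{-1}=0), until the denominator exceeds 18:
  i=0: a_0=4, p_0 = 4*1 + 0 = 4, q_0 = 4*0 + 1 = 1.
  i=1: a_1=1, p_1 = 1*4 + 1 = 5, q_1 = 1*1 + 0 = 1.
  i=2: a_2=7, p_2 = 7*5 + 4 = 39, q_2 = 7*1 + 1 = 8.
  i=3: a_3=1, p_3 = 1*39 + 5 = 44, q_3 = 1*8 + 1 = 9.
  i=4: a_4=2, p_4 = 2*44 + 39 = 127, q_4 = 2*9 + 8 = 26.
q_4 = 26 > 18, so the last convergent with denominator <= 18 is p_3/q_3 = 44/9.
The closest fraction with denominator <= 18 is either p_3/q_3 or the intermediate fraction (k*p_3 + p_2)/(k*q_3 + q_2) with the largest k >= 1 whose denominator stays <= 18; these approach x as k grows, and every other convergent or intermediate fraction in range is farther away.
Largest k: floor((18 - q_2)/q_3) = floor((18 - 8)/9) = 1.
That gives (1*44 + 39)/(1*9 + 8) = 83/17.
Compare the errors: |x - 44/9| = |425*9 - 44*87|/(87*9) = 3/783, and |x - 83/17| = |425*17 - 83*87|/(87*17) = 4/1479.
Cross-multiplying, 4*783 = 3132 < 4437 = 3*1479, so 4/1479 is smaller: the intermediate fraction 83/17 is closer to x than 44/9.

83/17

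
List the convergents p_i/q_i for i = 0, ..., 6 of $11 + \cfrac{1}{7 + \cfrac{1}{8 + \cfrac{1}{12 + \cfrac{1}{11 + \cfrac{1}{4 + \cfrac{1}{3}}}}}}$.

11/1, 78/7, 635/57, 7698/691, 85313/7658, 348950/31323, 1132163/101627

Using the convergent recurrence p_i = a_i*p_{i-1} + p_{i-2}, q_i = a_i*q_{i-1} + q_{i-2} with p_{-2}=0, p_{-1}=1, q_{-2}=1, q_{-1}=0:
  i=0: a_0=11, p_0 = 11*1 + 0 = 11, q_0 = 11*0 + 1 = 1.
  i=1: a_1=7, p_1 = 7*11 + 1 = 78, q_1 = 7*1 + 0 = 7.
  i=2: a_2=8, p_2 = 8*78 + 11 = 635, q_2 = 8*7 + 1 = 57.
  i=3: a_3=12, p_3 = 12*635 + 78 = 7698, q_3 = 12*57 + 7 = 691.
  i=4: a_4=11, p_4 = 11*7698 + 635 = 85313, q_4 = 11*691 + 57 = 7658.
  i=5: a_5=4, p_5 = 4*85313 + 7698 = 348950, q_5 = 4*7658 + 691 = 31323.
  i=6: a_6=3, p_6 = 3*348950 + 85313 = 1132163, q_6 = 3*31323 + 7658 = 101627.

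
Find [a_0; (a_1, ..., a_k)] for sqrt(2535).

[50; (2, 1, 6, 1, 1, 9, 1, 1, 6, 1, 2, 100)]

Write x_i = (sqrt(2535) + m_i)/d_i with (m_0, d_0) = (0, 1). a_0 = floor(sqrt(2535)) = 50, since 50^2 = 2500 <= 2535 < 2601 = 51^2.
Iterate m_{i+1} = d_i*a_i - m_i, d_{i+1} = (2535 - m_{i+1}^2)/d_i, a_{i+1} = floor((a_0 + m_{i+1})/d_{i+1}):
  m_1 = 1*50 - 0 = 50, d_1 = (2535 - 50^2)/1 = 35/1 = 35, a_1 = floor((50 + 50)/35) = 2.
  m_2 = 35*2 - 50 = 20, d_2 = (2535 - 20^2)/35 = 2135/35 = 61, a_2 = floor((50 + 20)/61) = 1.
  m_3 = 61*1 - 20 = 41, d_3 = (2535 - 41^2)/61 = 854/61 = 14, a_3 = floor((50 + 41)/14) = 6.
  m_4 = 14*6 - 41 = 43, d_4 = (2535 - 43^2)/14 = 686/14 = 49, a_4 = floor((50 + 43)/49) = 1.
  m_5 = 49*1 - 43 = 6, d_5 = (2535 - 6^2)/49 = 2499/49 = 51, a_5 = floor((50 + 6)/51) = 1.
  m_6 = 51*1 - 6 = 45, d_6 = (2535 - 45^2)/51 = 510/51 = 10, a_6 = floor((50 + 45)/10) = 9.
  m_7 = 10*9 - 45 = 45, d_7 = (2535 - 45^2)/10 = 510/10 = 51, a_7 = floor((50 + 45)/51) = 1.
  m_8 = 51*1 - 45 = 6, d_8 = (2535 - 6^2)/51 = 2499/51 = 49, a_8 = floor((50 + 6)/49) = 1.
  m_9 = 49*1 - 6 = 43, d_9 = (2535 - 43^2)/49 = 686/49 = 14, a_9 = floor((50 + 43)/14) = 6.
  m_10 = 14*6 - 43 = 41, d_10 = (2535 - 41^2)/14 = 854/14 = 61, a_10 = floor((50 + 41)/61) = 1.
  m_11 = 61*1 - 41 = 20, d_11 = (2535 - 20^2)/61 = 2135/61 = 35, a_11 = floor((50 + 20)/35) = 2.
  m_12 = 35*2 - 20 = 50, d_12 = (2535 - 50^2)/35 = 35/35 = 1, a_12 = floor((50 + 50)/1) = 100.
  m_13 = 1*100 - 50 = 50, d_13 = (2535 - 50^2)/1 = 35/1 = 35: (m_13, d_13) = (m_1, d_1) = (50, 35), so from here the quotients repeat a_1, ..., a_12; the period length is 12.
Hence the expansion of sqrt(2535) is a_0 = 50 followed by the repeating block 2, 1, 6, 1, 1, 9, 1, 1, 6, 1, 2, 100 (period 12).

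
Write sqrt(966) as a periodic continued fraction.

Write x_i = (sqrt(966) + m_i)/d_i with (m_0, d_0) = (0, 1). a_0 = floor(sqrt(966)) = 31, since 31^2 = 961 <= 966 < 1024 = 32^2.
Iterate m_{i+1} = d_i*a_i - m_i, d_{i+1} = (966 - m_{i+1}^2)/d_i, a_{i+1} = floor((a_0 + m_{i+1})/d_{i+1}):
  m_1 = 1*31 - 0 = 31, d_1 = (966 - 31^2)/1 = 5/1 = 5, a_1 = floor((31 + 31)/5) = 12.
  m_2 = 5*12 - 31 = 29, d_2 = (966 - 29^2)/5 = 125/5 = 25, a_2 = floor((31 + 29)/25) = 2.
  m_3 = 25*2 - 29 = 21, d_3 = (966 - 21^2)/25 = 525/25 = 21, a_3 = floor((31 + 21)/21) = 2.
  m_4 = 21*2 - 21 = 21, d_4 = (966 - 21^2)/21 = 525/21 = 25, a_4 = floor((31 + 21)/25) = 2.
  m_5 = 25*2 - 21 = 29, d_5 = (966 - 29^2)/25 = 125/25 = 5, a_5 = floor((31 + 29)/5) = 12.
  m_6 = 5*12 - 29 = 31, d_6 = (966 - 31^2)/5 = 5/5 = 1, a_6 = floor((31 + 31)/1) = 62.
  m_7 = 1*62 - 31 = 31, d_7 = (966 - 31^2)/1 = 5/1 = 5: (m_7, d_7) = (m_1, d_1) = (31, 5), so from here the quotients repeat a_1, ..., a_6; the period length is 6.
Hence the expansion of sqrt(966) is a_0 = 31 followed by the repeating block 12, 2, 2, 2, 12, 62 (period 6).

[31; (12, 2, 2, 2, 12, 62)]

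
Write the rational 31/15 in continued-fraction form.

[2; 15]

Run the Euclidean algorithm on 31 and 15; the successive quotients are the partial quotients a_0, a_1, ... (each step inverts the fractional part left over by the previous one):
  31 = 2*15 + 1, so a_0 = 2.
  15 = 15*1 + 0, so a_1 = 15.
The remainder reaches 0 after 2 divisions, so the expansion has 2 partial quotients, read off in order.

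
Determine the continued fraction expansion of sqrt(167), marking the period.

[12; (1, 11, 1, 24)]

Write x_i = (sqrt(167) + m_i)/d_i with (m_0, d_0) = (0, 1). a_0 = floor(sqrt(167)) = 12, since 12^2 = 144 <= 167 < 169 = 13^2.
Iterate m_{i+1} = d_i*a_i - m_i, d_{i+1} = (167 - m_{i+1}^2)/d_i, a_{i+1} = floor((a_0 + m_{i+1})/d_{i+1}):
  m_1 = 1*12 - 0 = 12, d_1 = (167 - 12^2)/1 = 23/1 = 23, a_1 = floor((12 + 12)/23) = 1.
  m_2 = 23*1 - 12 = 11, d_2 = (167 - 11^2)/23 = 46/23 = 2, a_2 = floor((12 + 11)/2) = 11.
  m_3 = 2*11 - 11 = 11, d_3 = (167 - 11^2)/2 = 46/2 = 23, a_3 = floor((12 + 11)/23) = 1.
  m_4 = 23*1 - 11 = 12, d_4 = (167 - 12^2)/23 = 23/23 = 1, a_4 = floor((12 + 12)/1) = 24.
  m_5 = 1*24 - 12 = 12, d_5 = (167 - 12^2)/1 = 23/1 = 23: (m_5, d_5) = (m_1, d_1) = (12, 23), so from here the quotients repeat a_1, ..., a_4; the period length is 4.
Hence the expansion of sqrt(167) is a_0 = 12 followed by the repeating block 1, 11, 1, 24 (period 4).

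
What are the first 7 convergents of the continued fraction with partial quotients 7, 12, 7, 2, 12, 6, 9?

Using the convergent recurrence p_i = a_i*p_{i-1} + p_{i-2}, q_i = a_i*q_{i-1} + q_{i-2} with p_{-2}=0, p_{-1}=1, q_{-2}=1, q_{-1}=0:
  i=0: a_0=7, p_0 = 7*1 + 0 = 7, q_0 = 7*0 + 1 = 1.
  i=1: a_1=12, p_1 = 12*7 + 1 = 85, q_1 = 12*1 + 0 = 12.
  i=2: a_2=7, p_2 = 7*85 + 7 = 602, q_2 = 7*12 + 1 = 85.
  i=3: a_3=2, p_3 = 2*602 + 85 = 1289, q_3 = 2*85 + 12 = 182.
  i=4: a_4=12, p_4 = 12*1289 + 602 = 16070, q_4 = 12*182 + 85 = 2269.
  i=5: a_5=6, p_5 = 6*16070 + 1289 = 97709, q_5 = 6*2269 + 182 = 13796.
  i=6: a_6=9, p_6 = 9*97709 + 16070 = 895451, q_6 = 9*13796 + 2269 = 126433.

7/1, 85/12, 602/85, 1289/182, 16070/2269, 97709/13796, 895451/126433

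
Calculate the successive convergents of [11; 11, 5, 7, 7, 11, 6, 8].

Using the convergent recurrence p_i = a_i*p_{i-1} + p_{i-2}, q_i = a_i*q_{i-1} + q_{i-2} with p_{-2}=0, p_{-1}=1, q_{-2}=1, q_{-1}=0:
  i=0: a_0=11, p_0 = 11*1 + 0 = 11, q_0 = 11*0 + 1 = 1.
  i=1: a_1=11, p_1 = 11*11 + 1 = 122, q_1 = 11*1 + 0 = 11.
  i=2: a_2=5, p_2 = 5*122 + 11 = 621, q_2 = 5*11 + 1 = 56.
  i=3: a_3=7, p_3 = 7*621 + 122 = 4469, q_3 = 7*56 + 11 = 403.
  i=4: a_4=7, p_4 = 7*4469 + 621 = 31904, q_4 = 7*403 + 56 = 2877.
  i=5: a_5=11, p_5 = 11*31904 + 4469 = 355413, q_5 = 11*2877 + 403 = 32050.
  i=6: a_6=6, p_6 = 6*355413 + 31904 = 2164382, q_6 = 6*32050 + 2877 = 195177.
  i=7: a_7=8, p_7 = 8*2164382 + 355413 = 17670469, q_7 = 8*195177 + 32050 = 1593466.

11/1, 122/11, 621/56, 4469/403, 31904/2877, 355413/32050, 2164382/195177, 17670469/1593466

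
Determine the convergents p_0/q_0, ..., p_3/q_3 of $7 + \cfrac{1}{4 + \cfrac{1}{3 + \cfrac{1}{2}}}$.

Using the convergent recurrence p_i = a_i*p_{i-1} + p_{i-2}, q_i = a_i*q_{i-1} + q_{i-2} with p_{-2}=0, p_{-1}=1, q_{-2}=1, q_{-1}=0:
  i=0: a_0=7, p_0 = 7*1 + 0 = 7, q_0 = 7*0 + 1 = 1.
  i=1: a_1=4, p_1 = 4*7 + 1 = 29, q_1 = 4*1 + 0 = 4.
  i=2: a_2=3, p_2 = 3*29 + 7 = 94, q_2 = 3*4 + 1 = 13.
  i=3: a_3=2, p_3 = 2*94 + 29 = 217, q_3 = 2*13 + 4 = 30.

7/1, 29/4, 94/13, 217/30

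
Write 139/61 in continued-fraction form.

[2; 3, 1, 1, 2, 3]

Run the Euclidean algorithm on 139 and 61; the successive quotients are the partial quotients a_0, a_1, ... (each step inverts the fractional part left over by the previous one):
  139 = 2*61 + 17, so a_0 = 2.
  61 = 3*17 + 10, so a_1 = 3.
  17 = 1*10 + 7, so a_2 = 1.
  10 = 1*7 + 3, so a_3 = 1.
  7 = 2*3 + 1, so a_4 = 2.
  3 = 3*1 + 0, so a_5 = 3.
The remainder reaches 0 after 6 divisions, so the expansion has 6 partial quotients, read off in order.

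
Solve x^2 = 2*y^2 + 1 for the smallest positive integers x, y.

(x, y) = (3, 2)

First expand sqrt(2) as a continued fraction. With x_i = (sqrt(2) + m_i)/d_i and (m_0, d_0) = (0, 1): a_0 = floor(sqrt(2)) = 1, since 1^2 = 1 <= 2 < 4 = 2^2.
Iterate m_{i+1} = d_i*a_i - m_i, d_{i+1} = (2 - m_{i+1}^2)/d_i, a_{i+1} = floor((a_0 + m_{i+1})/d_{i+1}):
  m_1 = 1*1 - 0 = 1, d_1 = (2 - 1^2)/1 = 1/1 = 1, a_1 = floor((1 + 1)/1) = 2.
  m_2 = 1*2 - 1 = 1, d_2 = (2 - 1^2)/1 = 1/1 = 1: (m_2, d_2) = (m_1, d_1) = (1, 1), so from here the quotient a_1 repeats; the period length is 1.
So sqrt(2) = [1; (2)] with period length k = 1.
k is odd, so (p_{k-1}, q_{k-1}) only solves x^2 - 2y^2 = -1 and the fundamental solution of x^2 - 2y^2 = 1 is (p_{2k-1}, q_{2k-1}) = (p_1, q_1); compute convergents through index 1, running through the period twice.
Convergents (p_i = a_i*p_{i-1} + p_{i-2}, q_i = a_i*q_{i-1} + q_{i-2} with p_{-2}=0, p_{-1}=1, q_{-2}=1, q_{-1}=0):
  i=0: a_0=1, p_0 = 1*1 + 0 = 1, q_0 = 1*0 + 1 = 1.
  i=1: a_1=2, p_1 = 2*1 + 1 = 3, q_1 = 2*1 + 0 = 2.
Indeed p_0^2 - 2*q_0^2 = 1 - 2 = -1, not +1.
Check: 3^2 - 2*2^2 = 9 - 8 = 1, so (x, y) = (3, 2) solves the equation, and by the theorem it is the least positive solution.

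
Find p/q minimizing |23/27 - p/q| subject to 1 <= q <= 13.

Expand x = 23/27 as a continued fraction with the Euclidean algorithm:
  23 = 0*27 + 23, so a_0 = 0.
  27 = 1*23 + 4, so a_1 = 1.
  23 = 5*4 + 3, so a_2 = 5.
  4 = 1*3 + 1, so a_3 = 1.
  3 = 3*1 + 0, so a_4 = 3.
so x = [0; 1, 5, 1, 3].
Convergents (p_i = a_i*p_{i-1} + p_{i-2}, q_i = a_i*q_{i-1} + q_{i-2} with p_{-2}=0, p_{-1}=1, q_{-2}=1, q_{-1}=0), until the denominator exceeds 13:
  i=0: a_0=0, p_0 = 0*1 + 0 = 0, q_0 = 0*0 + 1 = 1.
  i=1: a_1=1, p_1 = 1*0 + 1 = 1, q_1 = 1*1 + 0 = 1.
  i=2: a_2=5, p_2 = 5*1 + 0 = 5, q_2 = 5*1 + 1 = 6.
  i=3: a_3=1, p_3 = 1*5 + 1 = 6, q_3 = 1*6 + 1 = 7.
  i=4: a_4=3, p_4 = 3*6 + 5 = 23, q_4 = 3*7 + 6 = 27.
q_4 = 27 > 13, so the last convergent with denominator <= 13 is p_3/q_3 = 6/7.
The closest fraction with denominator <= 13 is either p_3/q_3 or the intermediate fraction (k*p_3 + p_2)/(k*q_3 + q_2) with the largest k >= 1 whose denominator stays <= 13; these approach x as k grows, and every other convergent or intermediate fraction in range is farther away.
Largest k: floor((13 - q_2)/q_3) = floor((13 - 6)/7) = 1.
That gives (1*6 + 5)/(1*7 + 6) = 11/13.
Compare the errors: |x - 6/7| = |23*7 - 6*27|/(27*7) = 1/189, and |x - 11/13| = |23*13 - 11*27|/(27*13) = 2/351.
Cross-multiplying, 1*351 = 351 < 378 = 2*189, so 1/189 is smaller: the convergent 6/7 is closer to x than 11/13.

6/7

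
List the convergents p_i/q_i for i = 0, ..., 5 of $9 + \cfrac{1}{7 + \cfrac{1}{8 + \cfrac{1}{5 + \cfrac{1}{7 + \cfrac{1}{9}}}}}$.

9/1, 64/7, 521/57, 2669/292, 19204/2101, 175505/19201

Using the convergent recurrence p_i = a_i*p_{i-1} + p_{i-2}, q_i = a_i*q_{i-1} + q_{i-2} with p_{-2}=0, p_{-1}=1, q_{-2}=1, q_{-1}=0:
  i=0: a_0=9, p_0 = 9*1 + 0 = 9, q_0 = 9*0 + 1 = 1.
  i=1: a_1=7, p_1 = 7*9 + 1 = 64, q_1 = 7*1 + 0 = 7.
  i=2: a_2=8, p_2 = 8*64 + 9 = 521, q_2 = 8*7 + 1 = 57.
  i=3: a_3=5, p_3 = 5*521 + 64 = 2669, q_3 = 5*57 + 7 = 292.
  i=4: a_4=7, p_4 = 7*2669 + 521 = 19204, q_4 = 7*292 + 57 = 2101.
  i=5: a_5=9, p_5 = 9*19204 + 2669 = 175505, q_5 = 9*2101 + 292 = 19201.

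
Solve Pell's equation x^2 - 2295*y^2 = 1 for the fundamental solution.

First expand sqrt(2295) as a continued fraction. With x_i = (sqrt(2295) + m_i)/d_i and (m_0, d_0) = (0, 1): a_0 = floor(sqrt(2295)) = 47, since 47^2 = 2209 <= 2295 < 2304 = 48^2.
Iterate m_{i+1} = d_i*a_i - m_i, d_{i+1} = (2295 - m_{i+1}^2)/d_i, a_{i+1} = floor((a_0 + m_{i+1})/d_{i+1}):
  m_1 = 1*47 - 0 = 47, d_1 = (2295 - 47^2)/1 = 86/1 = 86, a_1 = floor((47 + 47)/86) = 1.
  m_2 = 86*1 - 47 = 39, d_2 = (2295 - 39^2)/86 = 774/86 = 9, a_2 = floor((47 + 39)/9) = 9.
  m_3 = 9*9 - 39 = 42, d_3 = (2295 - 42^2)/9 = 531/9 = 59, a_3 = floor((47 + 42)/59) = 1.
  m_4 = 59*1 - 42 = 17, d_4 = (2295 - 17^2)/59 = 2006/59 = 34, a_4 = floor((47 + 17)/34) = 1.
  m_5 = 34*1 - 17 = 17, d_5 = (2295 - 17^2)/34 = 2006/34 = 59, a_5 = floor((47 + 17)/59) = 1.
  m_6 = 59*1 - 17 = 42, d_6 = (2295 - 42^2)/59 = 531/59 = 9, a_6 = floor((47 + 42)/9) = 9.
  m_7 = 9*9 - 42 = 39, d_7 = (2295 - 39^2)/9 = 774/9 = 86, a_7 = floor((47 + 39)/86) = 1.
  m_8 = 86*1 - 39 = 47, d_8 = (2295 - 47^2)/86 = 86/86 = 1, a_8 = floor((47 + 47)/1) = 94.
  m_9 = 1*94 - 47 = 47, d_9 = (2295 - 47^2)/1 = 86/1 = 86: (m_9, d_9) = (m_1, d_1) = (47, 86), so from here the quotients repeat a_1, ..., a_8; the period length is 8.
So sqrt(2295) = [47; (1, 9, 1, 1, 1, 9, 1, 94)] with period length k = 8.
k is even, so the fundamental solution of x^2 - 2295y^2 = 1 is (p_{k-1}, q_{k-1}) = (p_7, q_7); compute convergents through index 7.
Convergents (p_i = a_i*p_{i-1} + p_{i-2}, q_i = a_i*q_{i-1} + q_{i-2} with p_{-2}=0, p_{-1}=1, q_{-2}=1, q_{-1}=0):
  i=0: a_0=47, p_0 = 47*1 + 0 = 47, q_0 = 47*0 + 1 = 1.
  i=1: a_1=1, p_1 = 1*47 + 1 = 48, q_1 = 1*1 + 0 = 1.
  i=2: a_2=9, p_2 = 9*48 + 47 = 479, q_2 = 9*1 + 1 = 10.
  i=3: a_3=1, p_3 = 1*479 + 48 = 527, q_3 = 1*10 + 1 = 11.
  i=4: a_4=1, p_4 = 1*527 + 479 = 1006, q_4 = 1*11 + 10 = 21.
  i=5: a_5=1, p_5 = 1*1006 + 527 = 1533, q_5 = 1*21 + 11 = 32.
  i=6: a_6=9, p_6 = 9*1533 + 1006 = 14803, q_6 = 9*32 + 21 = 309.
  i=7: a_7=1, p_7 = 1*14803 + 1533 = 16336, q_7 = 1*309 + 32 = 341.
Check: 16336^2 - 2295*341^2 = 266864896 - 266864895 = 1, so (x, y) = (16336, 341) solves the equation, and by the theorem it is the least positive solution.

(x, y) = (16336, 341)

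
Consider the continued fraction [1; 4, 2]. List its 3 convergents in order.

1/1, 5/4, 11/9

Using the convergent recurrence p_i = a_i*p_{i-1} + p_{i-2}, q_i = a_i*q_{i-1} + q_{i-2} with p_{-2}=0, p_{-1}=1, q_{-2}=1, q_{-1}=0:
  i=0: a_0=1, p_0 = 1*1 + 0 = 1, q_0 = 1*0 + 1 = 1.
  i=1: a_1=4, p_1 = 4*1 + 1 = 5, q_1 = 4*1 + 0 = 4.
  i=2: a_2=2, p_2 = 2*5 + 1 = 11, q_2 = 2*4 + 1 = 9.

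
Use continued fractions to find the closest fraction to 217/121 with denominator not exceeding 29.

52/29

Expand x = 217/121 as a continued fraction with the Euclidean algorithm:
  217 = 1*121 + 96, so a_0 = 1.
  121 = 1*96 + 25, so a_1 = 1.
  96 = 3*25 + 21, so a_2 = 3.
  25 = 1*21 + 4, so a_3 = 1.
  21 = 5*4 + 1, so a_4 = 5.
  4 = 4*1 + 0, so a_5 = 4.
so x = [1; 1, 3, 1, 5, 4].
Convergents (p_i = a_i*p_{i-1} + p_{i-2}, q_i = a_i*q_{i-1} + q_{i-2} with p_{-2}=0, p_{-1}=1, q_{-2}=1, q_{-1}=0), until the denominator exceeds 29:
  i=0: a_0=1, p_0 = 1*1 + 0 = 1, q_0 = 1*0 + 1 = 1.
  i=1: a_1=1, p_1 = 1*1 + 1 = 2, q_1 = 1*1 + 0 = 1.
  i=2: a_2=3, p_2 = 3*2 + 1 = 7, q_2 = 3*1 + 1 = 4.
  i=3: a_3=1, p_3 = 1*7 + 2 = 9, q_3 = 1*4 + 1 = 5.
  i=4: a_4=5, p_4 = 5*9 + 7 = 52, q_4 = 5*5 + 4 = 29.
  i=5: a_5=4, p_5 = 4*52 + 9 = 217, q_5 = 4*29 + 5 = 121.
q_5 = 121 > 29, so the last convergent with denominator <= 29 is p_4/q_4 = 52/29.
The closest fraction with denominator <= 29 is either p_4/q_4 or the intermediate fraction (k*p_4 + p_3)/(k*q_4 + q_3) with the largest k >= 1 whose denominator stays <= 29; these approach x as k grows, and every other convergent or intermediate fraction in range is farther away.
Largest k: floor((29 - q_3)/q_4) = floor((29 - 5)/29) = 0.
Since k = 0, no intermediate fraction beyond p_4/q_4 has denominator <= 29, so the convergent 52/29 is the closest (its error is |217*29 - 52*121|/(121*29) = 1/3509).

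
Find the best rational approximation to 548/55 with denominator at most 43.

Expand x = 548/55 as a continued fraction with the Euclidean algorithm:
  548 = 9*55 + 53, so a_0 = 9.
  55 = 1*53 + 2, so a_1 = 1.
  53 = 26*2 + 1, so a_2 = 26.
  2 = 2*1 + 0, so a_3 = 2.
so x = [9; 1, 26, 2].
Convergents (p_i = a_i*p_{i-1} + p_{i-2}, q_i = a_i*q_{i-1} + q_{i-2} with p_{-2}=0, p_{-1}=1, q_{-2}=1, q_{-1}=0), until the denominator exceeds 43:
  i=0: a_0=9, p_0 = 9*1 + 0 = 9, q_0 = 9*0 + 1 = 1.
  i=1: a_1=1, p_1 = 1*9 + 1 = 10, q_1 = 1*1 + 0 = 1.
  i=2: a_2=26, p_2 = 26*10 + 9 = 269, q_2 = 26*1 + 1 = 27.
  i=3: a_3=2, p_3 = 2*269 + 10 = 548, q_3 = 2*27 + 1 = 55.
q_3 = 55 > 43, so the last convergent with denominator <= 43 is p_2/q_2 = 269/27.
The closest fraction with denominator <= 43 is either p_2/q_2 or the intermediate fraction (k*p_2 + p_1)/(k*q_2 + q_1) with the largest k >= 1 whose denominator stays <= 43; these approach x as k grows, and every other convergent or intermediate fraction in range is farther away.
Largest k: floor((43 - q_1)/q_2) = floor((43 - 1)/27) = 1.
That gives (1*269 + 10)/(1*27 + 1) = 279/28.
Compare the errors: |x - 269/27| = |548*27 - 269*55|/(55*27) = 1/1485, and |x - 279/28| = |548*28 - 279*55|/(55*28) = 1/1540.
Cross-multiplying, 1*1485 = 1485 < 1540 = 1*1540, so 1/1540 is smaller: the intermediate fraction 279/28 is closer to x than 269/27.

279/28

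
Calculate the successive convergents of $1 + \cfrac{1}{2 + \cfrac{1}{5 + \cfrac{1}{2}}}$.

Using the convergent recurrence p_i = a_i*p_{i-1} + p_{i-2}, q_i = a_i*q_{i-1} + q_{i-2} with p_{-2}=0, p_{-1}=1, q_{-2}=1, q_{-1}=0:
  i=0: a_0=1, p_0 = 1*1 + 0 = 1, q_0 = 1*0 + 1 = 1.
  i=1: a_1=2, p_1 = 2*1 + 1 = 3, q_1 = 2*1 + 0 = 2.
  i=2: a_2=5, p_2 = 5*3 + 1 = 16, q_2 = 5*2 + 1 = 11.
  i=3: a_3=2, p_3 = 2*16 + 3 = 35, q_3 = 2*11 + 2 = 24.

1/1, 3/2, 16/11, 35/24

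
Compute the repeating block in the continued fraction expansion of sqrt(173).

[13; (6, 1, 1, 6, 26)]

Write x_i = (sqrt(173) + m_i)/d_i with (m_0, d_0) = (0, 1). a_0 = floor(sqrt(173)) = 13, since 13^2 = 169 <= 173 < 196 = 14^2.
Iterate m_{i+1} = d_i*a_i - m_i, d_{i+1} = (173 - m_{i+1}^2)/d_i, a_{i+1} = floor((a_0 + m_{i+1})/d_{i+1}):
  m_1 = 1*13 - 0 = 13, d_1 = (173 - 13^2)/1 = 4/1 = 4, a_1 = floor((13 + 13)/4) = 6.
  m_2 = 4*6 - 13 = 11, d_2 = (173 - 11^2)/4 = 52/4 = 13, a_2 = floor((13 + 11)/13) = 1.
  m_3 = 13*1 - 11 = 2, d_3 = (173 - 2^2)/13 = 169/13 = 13, a_3 = floor((13 + 2)/13) = 1.
  m_4 = 13*1 - 2 = 11, d_4 = (173 - 11^2)/13 = 52/13 = 4, a_4 = floor((13 + 11)/4) = 6.
  m_5 = 4*6 - 11 = 13, d_5 = (173 - 13^2)/4 = 4/4 = 1, a_5 = floor((13 + 13)/1) = 26.
  m_6 = 1*26 - 13 = 13, d_6 = (173 - 13^2)/1 = 4/1 = 4: (m_6, d_6) = (m_1, d_1) = (13, 4), so from here the quotients repeat a_1, ..., a_5; the period length is 5.
Hence the expansion of sqrt(173) is a_0 = 13 followed by the repeating block 6, 1, 1, 6, 26 (period 5).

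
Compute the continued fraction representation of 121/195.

Run the Euclidean algorithm on 121 and 195; the successive quotients are the partial quotients a_0, a_1, ... (each step inverts the fractional part left over by the previous one):
  121 = 0*195 + 121, so a_0 = 0.
  195 = 1*121 + 74, so a_1 = 1.
  121 = 1*74 + 47, so a_2 = 1.
  74 = 1*47 + 27, so a_3 = 1.
  47 = 1*27 + 20, so a_4 = 1.
  27 = 1*20 + 7, so a_5 = 1.
  20 = 2*7 + 6, so a_6 = 2.
  7 = 1*6 + 1, so a_7 = 1.
  6 = 6*1 + 0, so a_8 = 6.
The remainder reaches 0 after 9 divisions, so the expansion has 9 partial quotients, read off in order.

[0; 1, 1, 1, 1, 1, 2, 1, 6]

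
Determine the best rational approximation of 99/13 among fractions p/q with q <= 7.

38/5

Expand x = 99/13 as a continued fraction with the Euclidean algorithm:
  99 = 7*13 + 8, so a_0 = 7.
  13 = 1*8 + 5, so a_1 = 1.
  8 = 1*5 + 3, so a_2 = 1.
  5 = 1*3 + 2, so a_3 = 1.
  3 = 1*2 + 1, so a_4 = 1.
  2 = 2*1 + 0, so a_5 = 2.
so x = [7; 1, 1, 1, 1, 2].
Convergents (p_i = a_i*p_{i-1} + p_{i-2}, q_i = a_i*q_{i-1} + q_{i-2} with p_{-2}=0, p_{-1}=1, q_{-2}=1, q_{-1}=0), until the denominator exceeds 7:
  i=0: a_0=7, p_0 = 7*1 + 0 = 7, q_0 = 7*0 + 1 = 1.
  i=1: a_1=1, p_1 = 1*7 + 1 = 8, q_1 = 1*1 + 0 = 1.
  i=2: a_2=1, p_2 = 1*8 + 7 = 15, q_2 = 1*1 + 1 = 2.
  i=3: a_3=1, p_3 = 1*15 + 8 = 23, q_3 = 1*2 + 1 = 3.
  i=4: a_4=1, p_4 = 1*23 + 15 = 38, q_4 = 1*3 + 2 = 5.
  i=5: a_5=2, p_5 = 2*38 + 23 = 99, q_5 = 2*5 + 3 = 13.
q_5 = 13 > 7, so the last convergent with denominator <= 7 is p_4/q_4 = 38/5.
The closest fraction with denominator <= 7 is either p_4/q_4 or the intermediate fraction (k*p_4 + p_3)/(k*q_4 + q_3) with the largest k >= 1 whose denominator stays <= 7; these approach x as k grows, and every other convergent or intermediate fraction in range is farther away.
Largest k: floor((7 - q_3)/q_4) = floor((7 - 3)/5) = 0.
Since k = 0, no intermediate fraction beyond p_4/q_4 has denominator <= 7, so the convergent 38/5 is the closest (its error is |99*5 - 38*13|/(13*5) = 1/65).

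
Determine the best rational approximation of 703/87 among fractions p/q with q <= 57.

Expand x = 703/87 as a continued fraction with the Euclidean algorithm:
  703 = 8*87 + 7, so a_0 = 8.
  87 = 12*7 + 3, so a_1 = 12.
  7 = 2*3 + 1, so a_2 = 2.
  3 = 3*1 + 0, so a_3 = 3.
so x = [8; 12, 2, 3].
Convergents (p_i = a_i*p_{i-1} + p_{i-2}, q_i = a_i*q_{i-1} + q_{i-2} with p_{-2}=0, p_{-1}=1, q_{-2}=1, q_{-1}=0), until the denominator exceeds 57:
  i=0: a_0=8, p_0 = 8*1 + 0 = 8, q_0 = 8*0 + 1 = 1.
  i=1: a_1=12, p_1 = 12*8 + 1 = 97, q_1 = 12*1 + 0 = 12.
  i=2: a_2=2, p_2 = 2*97 + 8 = 202, q_2 = 2*12 + 1 = 25.
  i=3: a_3=3, p_3 = 3*202 + 97 = 703, q_3 = 3*25 + 12 = 87.
q_3 = 87 > 57, so the last convergent with denominator <= 57 is p_2/q_2 = 202/25.
The closest fraction with denominator <= 57 is either p_2/q_2 or the intermediate fraction (k*p_2 + p_1)/(k*q_2 + q_1) with the largest k >= 1 whose denominator stays <= 57; these approach x as k grows, and every other convergent or intermediate fraction in range is farther away.
Largest k: floor((57 - q_1)/q_2) = floor((57 - 12)/25) = 1.
That gives (1*202 + 97)/(1*25 + 12) = 299/37.
Compare the errors: |x - 202/25| = |703*25 - 202*87|/(87*25) = 1/2175, and |x - 299/37| = |703*37 - 299*87|/(87*37) = 2/3219.
Cross-multiplying, 1*3219 = 3219 < 4350 = 2*2175, so 1/2175 is smaller: the convergent 202/25 is closer to x than 299/37.

202/25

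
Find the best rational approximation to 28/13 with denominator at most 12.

Expand x = 28/13 as a continued fraction with the Euclidean algorithm:
  28 = 2*13 + 2, so a_0 = 2.
  13 = 6*2 + 1, so a_1 = 6.
  2 = 2*1 + 0, so a_2 = 2.
so x = [2; 6, 2].
Convergents (p_i = a_i*p_{i-1} + p_{i-2}, q_i = a_i*q_{i-1} + q_{i-2} with p_{-2}=0, p_{-1}=1, q_{-2}=1, q_{-1}=0), until the denominator exceeds 12:
  i=0: a_0=2, p_0 = 2*1 + 0 = 2, q_0 = 2*0 + 1 = 1.
  i=1: a_1=6, p_1 = 6*2 + 1 = 13, q_1 = 6*1 + 0 = 6.
  i=2: a_2=2, p_2 = 2*13 + 2 = 28, q_2 = 2*6 + 1 = 13.
q_2 = 13 > 12, so the last convergent with denominator <= 12 is p_1/q_1 = 13/6.
The closest fraction with denominator <= 12 is either p_1/q_1 or the intermediate fraction (k*p_1 + p_0)/(k*q_1 + q_0) with the largest k >= 1 whose denominator stays <= 12; these approach x as k grows, and every other convergent or intermediate fraction in range is farther away.
Largest k: floor((12 - q_0)/q_1) = floor((12 - 1)/6) = 1.
That gives (1*13 + 2)/(1*6 + 1) = 15/7.
Compare the errors: |x - 13/6| = |28*6 - 13*13|/(13*6) = 1/78, and |x - 15/7| = |28*7 - 15*13|/(13*7) = 1/91.
Cross-multiplying, 1*78 = 78 < 91 = 1*91, so 1/91 is smaller: the intermediate fraction 15/7 is closer to x than 13/6.

15/7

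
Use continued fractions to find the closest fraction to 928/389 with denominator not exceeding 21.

Expand x = 928/389 as a continued fraction with the Euclidean algorithm:
  928 = 2*389 + 150, so a_0 = 2.
  389 = 2*150 + 89, so a_1 = 2.
  150 = 1*89 + 61, so a_2 = 1.
  89 = 1*61 + 28, so a_3 = 1.
  61 = 2*28 + 5, so a_4 = 2.
  28 = 5*5 + 3, so a_5 = 5.
  5 = 1*3 + 2, so a_6 = 1.
  3 = 1*2 + 1, so a_7 = 1.
  2 = 2*1 + 0, so a_8 = 2.
so x = [2; 2, 1, 1, 2, 5, 1, 1, 2].
Convergents (p_i = a_i*p_{i-1} + p_{i-2}, q_i = a_i*q_{i-1} + q_{i-2} with p_{-2}=0, p_{-1}=1, q_{-2}=1, q_{-1}=0), until the denominator exceeds 21:
  i=0: a_0=2, p_0 = 2*1 + 0 = 2, q_0 = 2*0 + 1 = 1.
  i=1: a_1=2, p_1 = 2*2 + 1 = 5, q_1 = 2*1 + 0 = 2.
  i=2: a_2=1, p_2 = 1*5 + 2 = 7, q_2 = 1*2 + 1 = 3.
  i=3: a_3=1, p_3 = 1*7 + 5 = 12, q_3 = 1*3 + 2 = 5.
  i=4: a_4=2, p_4 = 2*12 + 7 = 31, q_4 = 2*5 + 3 = 13.
  i=5: a_5=5, p_5 = 5*31 + 12 = 167, q_5 = 5*13 + 5 = 70.
q_5 = 70 > 21, so the last convergent with denominator <= 21 is p_4/q_4 = 31/13.
The closest fraction with denominator <= 21 is either p_4/q_4 or the intermediate fraction (k*p_4 + p_3)/(k*q_4 + q_3) with the largest k >= 1 whose denominator stays <= 21; these approach x as k grows, and every other convergent or intermediate fraction in range is farther away.
Largest k: floor((21 - q_3)/q_4) = floor((21 - 5)/13) = 1.
That gives (1*31 + 12)/(1*13 + 5) = 43/18.
Compare the errors: |x - 31/13| = |928*13 - 31*389|/(389*13) = 5/5057, and |x - 43/18| = |928*18 - 43*389|/(389*18) = 23/7002.
Cross-multiplying, 5*7002 = 35010 < 116311 = 23*5057, so 5/5057 is smaller: the convergent 31/13 is closer to x than 43/18.

31/13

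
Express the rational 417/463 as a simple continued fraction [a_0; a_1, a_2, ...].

[0; 1, 9, 15, 3]

Run the Euclidean algorithm on 417 and 463; the successive quotients are the partial quotients a_0, a_1, ... (each step inverts the fractional part left over by the previous one):
  417 = 0*463 + 417, so a_0 = 0.
  463 = 1*417 + 46, so a_1 = 1.
  417 = 9*46 + 3, so a_2 = 9.
  46 = 15*3 + 1, so a_3 = 15.
  3 = 3*1 + 0, so a_4 = 3.
The remainder reaches 0 after 5 divisions, so the expansion has 5 partial quotients, read off in order.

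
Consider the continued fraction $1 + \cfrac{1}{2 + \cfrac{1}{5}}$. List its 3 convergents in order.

1/1, 3/2, 16/11

Using the convergent recurrence p_i = a_i*p_{i-1} + p_{i-2}, q_i = a_i*q_{i-1} + q_{i-2} with p_{-2}=0, p_{-1}=1, q_{-2}=1, q_{-1}=0:
  i=0: a_0=1, p_0 = 1*1 + 0 = 1, q_0 = 1*0 + 1 = 1.
  i=1: a_1=2, p_1 = 2*1 + 1 = 3, q_1 = 2*1 + 0 = 2.
  i=2: a_2=5, p_2 = 5*3 + 1 = 16, q_2 = 5*2 + 1 = 11.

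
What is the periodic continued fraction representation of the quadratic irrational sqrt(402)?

Write x_i = (sqrt(402) + m_i)/d_i with (m_0, d_0) = (0, 1). a_0 = floor(sqrt(402)) = 20, since 20^2 = 400 <= 402 < 441 = 21^2.
Iterate m_{i+1} = d_i*a_i - m_i, d_{i+1} = (402 - m_{i+1}^2)/d_i, a_{i+1} = floor((a_0 + m_{i+1})/d_{i+1}):
  m_1 = 1*20 - 0 = 20, d_1 = (402 - 20^2)/1 = 2/1 = 2, a_1 = floor((20 + 20)/2) = 20.
  m_2 = 2*20 - 20 = 20, d_2 = (402 - 20^2)/2 = 2/2 = 1, a_2 = floor((20 + 20)/1) = 40.
  m_3 = 1*40 - 20 = 20, d_3 = (402 - 20^2)/1 = 2/1 = 2: (m_3, d_3) = (m_1, d_1) = (20, 2), so from here the quotients repeat a_1, a_2; the period length is 2.
Hence the expansion of sqrt(402) is a_0 = 20 followed by the repeating block 20, 40 (period 2).

[20; (20, 40)]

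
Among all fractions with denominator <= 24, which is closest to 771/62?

Expand x = 771/62 as a continued fraction with the Euclidean algorithm:
  771 = 12*62 + 27, so a_0 = 12.
  62 = 2*27 + 8, so a_1 = 2.
  27 = 3*8 + 3, so a_2 = 3.
  8 = 2*3 + 2, so a_3 = 2.
  3 = 1*2 + 1, so a_4 = 1.
  2 = 2*1 + 0, so a_5 = 2.
so x = [12; 2, 3, 2, 1, 2].
Convergents (p_i = a_i*p_{i-1} + p_{i-2}, q_i = a_i*q_{i-1} + q_{i-2} with p_{-2}=0, p_{-1}=1, q_{-2}=1, q_{-1}=0), until the denominator exceeds 24:
  i=0: a_0=12, p_0 = 12*1 + 0 = 12, q_0 = 12*0 + 1 = 1.
  i=1: a_1=2, p_1 = 2*12 + 1 = 25, q_1 = 2*1 + 0 = 2.
  i=2: a_2=3, p_2 = 3*25 + 12 = 87, q_2 = 3*2 + 1 = 7.
  i=3: a_3=2, p_3 = 2*87 + 25 = 199, q_3 = 2*7 + 2 = 16.
  i=4: a_4=1, p_4 = 1*199 + 87 = 286, q_4 = 1*16 + 7 = 23.
  i=5: a_5=2, p_5 = 2*286 + 199 = 771, q_5 = 2*23 + 16 = 62.
q_5 = 62 > 24, so the last convergent with denominator <= 24 is p_4/q_4 = 286/23.
The closest fraction with denominator <= 24 is either p_4/q_4 or the intermediate fraction (k*p_4 + p_3)/(k*q_4 + q_3) with the largest k >= 1 whose denominator stays <= 24; these approach x as k grows, and every other convergent or intermediate fraction in range is farther away.
Largest k: floor((24 - q_3)/q_4) = floor((24 - 16)/23) = 0.
Since k = 0, no intermediate fraction beyond p_4/q_4 has denominator <= 24, so the convergent 286/23 is the closest (its error is |771*23 - 286*62|/(62*23) = 1/1426).

286/23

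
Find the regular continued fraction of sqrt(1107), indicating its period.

[33; (3, 1, 2, 7, 33, 7, 2, 1, 3, 66)]

Write x_i = (sqrt(1107) + m_i)/d_i with (m_0, d_0) = (0, 1). a_0 = floor(sqrt(1107)) = 33, since 33^2 = 1089 <= 1107 < 1156 = 34^2.
Iterate m_{i+1} = d_i*a_i - m_i, d_{i+1} = (1107 - m_{i+1}^2)/d_i, a_{i+1} = floor((a_0 + m_{i+1})/d_{i+1}):
  m_1 = 1*33 - 0 = 33, d_1 = (1107 - 33^2)/1 = 18/1 = 18, a_1 = floor((33 + 33)/18) = 3.
  m_2 = 18*3 - 33 = 21, d_2 = (1107 - 21^2)/18 = 666/18 = 37, a_2 = floor((33 + 21)/37) = 1.
  m_3 = 37*1 - 21 = 16, d_3 = (1107 - 16^2)/37 = 851/37 = 23, a_3 = floor((33 + 16)/23) = 2.
  m_4 = 23*2 - 16 = 30, d_4 = (1107 - 30^2)/23 = 207/23 = 9, a_4 = floor((33 + 30)/9) = 7.
  m_5 = 9*7 - 30 = 33, d_5 = (1107 - 33^2)/9 = 18/9 = 2, a_5 = floor((33 + 33)/2) = 33.
  m_6 = 2*33 - 33 = 33, d_6 = (1107 - 33^2)/2 = 18/2 = 9, a_6 = floor((33 + 33)/9) = 7.
  m_7 = 9*7 - 33 = 30, d_7 = (1107 - 30^2)/9 = 207/9 = 23, a_7 = floor((33 + 30)/23) = 2.
  m_8 = 23*2 - 30 = 16, d_8 = (1107 - 16^2)/23 = 851/23 = 37, a_8 = floor((33 + 16)/37) = 1.
  m_9 = 37*1 - 16 = 21, d_9 = (1107 - 21^2)/37 = 666/37 = 18, a_9 = floor((33 + 21)/18) = 3.
  m_10 = 18*3 - 21 = 33, d_10 = (1107 - 33^2)/18 = 18/18 = 1, a_10 = floor((33 + 33)/1) = 66.
  m_11 = 1*66 - 33 = 33, d_11 = (1107 - 33^2)/1 = 18/1 = 18: (m_11, d_11) = (m_1, d_1) = (33, 18), so from here the quotients repeat a_1, ..., a_10; the period length is 10.
Hence the expansion of sqrt(1107) is a_0 = 33 followed by the repeating block 3, 1, 2, 7, 33, 7, 2, 1, 3, 66 (period 10).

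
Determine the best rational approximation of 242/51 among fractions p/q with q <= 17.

19/4

Expand x = 242/51 as a continued fraction with the Euclidean algorithm:
  242 = 4*51 + 38, so a_0 = 4.
  51 = 1*38 + 13, so a_1 = 1.
  38 = 2*13 + 12, so a_2 = 2.
  13 = 1*12 + 1, so a_3 = 1.
  12 = 12*1 + 0, so a_4 = 12.
so x = [4; 1, 2, 1, 12].
Convergents (p_i = a_i*p_{i-1} + p_{i-2}, q_i = a_i*q_{i-1} + q_{i-2} with p_{-2}=0, p_{-1}=1, q_{-2}=1, q_{-1}=0), until the denominator exceeds 17:
  i=0: a_0=4, p_0 = 4*1 + 0 = 4, q_0 = 4*0 + 1 = 1.
  i=1: a_1=1, p_1 = 1*4 + 1 = 5, q_1 = 1*1 + 0 = 1.
  i=2: a_2=2, p_2 = 2*5 + 4 = 14, q_2 = 2*1 + 1 = 3.
  i=3: a_3=1, p_3 = 1*14 + 5 = 19, q_3 = 1*3 + 1 = 4.
  i=4: a_4=12, p_4 = 12*19 + 14 = 242, q_4 = 12*4 + 3 = 51.
q_4 = 51 > 17, so the last convergent with denominator <= 17 is p_3/q_3 = 19/4.
The closest fraction with denominator <= 17 is either p_3/q_3 or the intermediate fraction (k*p_3 + p_2)/(k*q_3 + q_2) with the largest k >= 1 whose denominator stays <= 17; these approach x as k grows, and every other convergent or intermediate fraction in range is farther away.
Largest k: floor((17 - q_2)/q_3) = floor((17 - 3)/4) = 3.
That gives (3*19 + 14)/(3*4 + 3) = 71/15.
Compare the errors: |x - 19/4| = |242*4 - 19*51|/(51*4) = 1/204, and |x - 71/15| = |242*15 - 71*51|/(51*15) = 9/765.
Cross-multiplying, 1*765 = 765 < 1836 = 9*204, so 1/204 is smaller: the convergent 19/4 is closer to x than 71/15.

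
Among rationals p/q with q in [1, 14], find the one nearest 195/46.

Expand x = 195/46 as a continued fraction with the Euclidean algorithm:
  195 = 4*46 + 11, so a_0 = 4.
  46 = 4*11 + 2, so a_1 = 4.
  11 = 5*2 + 1, so a_2 = 5.
  2 = 2*1 + 0, so a_3 = 2.
so x = [4; 4, 5, 2].
Convergents (p_i = a_i*p_{i-1} + p_{i-2}, q_i = a_i*q_{i-1} + q_{i-2} with p_{-2}=0, p_{-1}=1, q_{-2}=1, q_{-1}=0), until the denominator exceeds 14:
  i=0: a_0=4, p_0 = 4*1 + 0 = 4, q_0 = 4*0 + 1 = 1.
  i=1: a_1=4, p_1 = 4*4 + 1 = 17, q_1 = 4*1 + 0 = 4.
  i=2: a_2=5, p_2 = 5*17 + 4 = 89, q_2 = 5*4 + 1 = 21.
q_2 = 21 > 14, so the last convergent with denominator <= 14 is p_1/q_1 = 17/4.
The closest fraction with denominator <= 14 is either p_1/q_1 or the intermediate fraction (k*p_1 + p_0)/(k*q_1 + q_0) with the largest k >= 1 whose denominator stays <= 14; these approach x as k grows, and every other convergent or intermediate fraction in range is farther away.
Largest k: floor((14 - q_0)/q_1) = floor((14 - 1)/4) = 3.
That gives (3*17 + 4)/(3*4 + 1) = 55/13.
Compare the errors: |x - 17/4| = |195*4 - 17*46|/(46*4) = 2/184, and |x - 55/13| = |195*13 - 55*46|/(46*13) = 5/598.
Cross-multiplying, 5*184 = 920 < 1196 = 2*598, so 5/598 is smaller: the intermediate fraction 55/13 is closer to x than 17/4.

55/13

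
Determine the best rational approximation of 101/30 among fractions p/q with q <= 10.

Expand x = 101/30 as a continued fraction with the Euclidean algorithm:
  101 = 3*30 + 11, so a_0 = 3.
  30 = 2*11 + 8, so a_1 = 2.
  11 = 1*8 + 3, so a_2 = 1.
  8 = 2*3 + 2, so a_3 = 2.
  3 = 1*2 + 1, so a_4 = 1.
  2 = 2*1 + 0, so a_5 = 2.
so x = [3; 2, 1, 2, 1, 2].
Convergents (p_i = a_i*p_{i-1} + p_{i-2}, q_i = a_i*q_{i-1} + q_{i-2} with p_{-2}=0, p_{-1}=1, q_{-2}=1, q_{-1}=0), until the denominator exceeds 10:
  i=0: a_0=3, p_0 = 3*1 + 0 = 3, q_0 = 3*0 + 1 = 1.
  i=1: a_1=2, p_1 = 2*3 + 1 = 7, q_1 = 2*1 + 0 = 2.
  i=2: a_2=1, p_2 = 1*7 + 3 = 10, q_2 = 1*2 + 1 = 3.
  i=3: a_3=2, p_3 = 2*10 + 7 = 27, q_3 = 2*3 + 2 = 8.
  i=4: a_4=1, p_4 = 1*27 + 10 = 37, q_4 = 1*8 + 3 = 11.
q_4 = 11 > 10, so the last convergent with denominator <= 10 is p_3/q_3 = 27/8.
The closest fraction with denominator <= 10 is either p_3/q_3 or the intermediate fraction (k*p_3 + p_2)/(k*q_3 + q_2) with the largest k >= 1 whose denominator stays <= 10; these approach x as k grows, and every other convergent or intermediate fraction in range is farther away.
Largest k: floor((10 - q_2)/q_3) = floor((10 - 3)/8) = 0.
Since k = 0, no intermediate fraction beyond p_3/q_3 has denominator <= 10, so the convergent 27/8 is the closest (its error is |101*8 - 27*30|/(30*8) = 2/240).

27/8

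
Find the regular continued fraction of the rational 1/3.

Run the Euclidean algorithm on 1 and 3; the successive quotients are the partial quotients a_0, a_1, ... (each step inverts the fractional part left over by the previous one):
  1 = 0*3 + 1, so a_0 = 0.
  3 = 3*1 + 0, so a_1 = 3.
The remainder reaches 0 after 2 divisions, so the expansion has 2 partial quotients, read off in order.

[0; 3]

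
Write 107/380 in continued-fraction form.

[0; 3, 1, 1, 4, 2, 1, 3]

Run the Euclidean algorithm on 107 and 380; the successive quotients are the partial quotients a_0, a_1, ... (each step inverts the fractional part left over by the previous one):
  107 = 0*380 + 107, so a_0 = 0.
  380 = 3*107 + 59, so a_1 = 3.
  107 = 1*59 + 48, so a_2 = 1.
  59 = 1*48 + 11, so a_3 = 1.
  48 = 4*11 + 4, so a_4 = 4.
  11 = 2*4 + 3, so a_5 = 2.
  4 = 1*3 + 1, so a_6 = 1.
  3 = 3*1 + 0, so a_7 = 3.
The remainder reaches 0 after 8 divisions, so the expansion has 8 partial quotients, read off in order.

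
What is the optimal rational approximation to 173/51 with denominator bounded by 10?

Expand x = 173/51 as a continued fraction with the Euclidean algorithm:
  173 = 3*51 + 20, so a_0 = 3.
  51 = 2*20 + 11, so a_1 = 2.
  20 = 1*11 + 9, so a_2 = 1.
  11 = 1*9 + 2, so a_3 = 1.
  9 = 4*2 + 1, so a_4 = 4.
  2 = 2*1 + 0, so a_5 = 2.
so x = [3; 2, 1, 1, 4, 2].
Convergents (p_i = a_i*p_{i-1} + p_{i-2}, q_i = a_i*q_{i-1} + q_{i-2} with p_{-2}=0, p_{-1}=1, q_{-2}=1, q_{-1}=0), until the denominator exceeds 10:
  i=0: a_0=3, p_0 = 3*1 + 0 = 3, q_0 = 3*0 + 1 = 1.
  i=1: a_1=2, p_1 = 2*3 + 1 = 7, q_1 = 2*1 + 0 = 2.
  i=2: a_2=1, p_2 = 1*7 + 3 = 10, q_2 = 1*2 + 1 = 3.
  i=3: a_3=1, p_3 = 1*10 + 7 = 17, q_3 = 1*3 + 2 = 5.
  i=4: a_4=4, p_4 = 4*17 + 10 = 78, q_4 = 4*5 + 3 = 23.
q_4 = 23 > 10, so the last convergent with denominator <= 10 is p_3/q_3 = 17/5.
The closest fraction with denominator <= 10 is either p_3/q_3 or the intermediate fraction (k*p_3 + p_2)/(k*q_3 + q_2) with the largest k >= 1 whose denominator stays <= 10; these approach x as k grows, and every other convergent or intermediate fraction in range is farther away.
Largest k: floor((10 - q_2)/q_3) = floor((10 - 3)/5) = 1.
That gives (1*17 + 10)/(1*5 + 3) = 27/8.
Compare the errors: |x - 17/5| = |173*5 - 17*51|/(51*5) = 2/255, and |x - 27/8| = |173*8 - 27*51|/(51*8) = 7/408.
Cross-multiplying, 2*408 = 816 < 1785 = 7*255, so 2/255 is smaller: the convergent 17/5 is closer to x than 27/8.

17/5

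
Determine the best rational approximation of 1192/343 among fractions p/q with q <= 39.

73/21

Expand x = 1192/343 as a continued fraction with the Euclidean algorithm:
  1192 = 3*343 + 163, so a_0 = 3.
  343 = 2*163 + 17, so a_1 = 2.
  163 = 9*17 + 10, so a_2 = 9.
  17 = 1*10 + 7, so a_3 = 1.
  10 = 1*7 + 3, so a_4 = 1.
  7 = 2*3 + 1, so a_5 = 2.
  3 = 3*1 + 0, so a_6 = 3.
so x = [3; 2, 9, 1, 1, 2, 3].
Convergents (p_i = a_i*p_{i-1} + p_{i-2}, q_i = a_i*q_{i-1} + q_{i-2} with p_{-2}=0, p_{-1}=1, q_{-2}=1, q_{-1}=0), until the denominator exceeds 39:
  i=0: a_0=3, p_0 = 3*1 + 0 = 3, q_0 = 3*0 + 1 = 1.
  i=1: a_1=2, p_1 = 2*3 + 1 = 7, q_1 = 2*1 + 0 = 2.
  i=2: a_2=9, p_2 = 9*7 + 3 = 66, q_2 = 9*2 + 1 = 19.
  i=3: a_3=1, p_3 = 1*66 + 7 = 73, q_3 = 1*19 + 2 = 21.
  i=4: a_4=1, p_4 = 1*73 + 66 = 139, q_4 = 1*21 + 19 = 40.
q_4 = 40 > 39, so the last convergent with denominator <= 39 is p_3/q_3 = 73/21.
The closest fraction with denominator <= 39 is either p_3/q_3 or the intermediate fraction (k*p_3 + p_2)/(k*q_3 + q_2) with the largest k >= 1 whose denominator stays <= 39; these approach x as k grows, and every other convergent or intermediate fraction in range is farther away.
Largest k: floor((39 - q_2)/q_3) = floor((39 - 19)/21) = 0.
Since k = 0, no intermediate fraction beyond p_3/q_3 has denominator <= 39, so the convergent 73/21 is the closest (its error is |1192*21 - 73*343|/(343*21) = 7/7203).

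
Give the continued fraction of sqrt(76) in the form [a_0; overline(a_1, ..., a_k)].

[8; overline(1, 2, 1, 1, 5, 4, 5, 1, 1, 2, 1, 16)]

Write x_i = (sqrt(76) + m_i)/d_i with (m_0, d_0) = (0, 1). a_0 = floor(sqrt(76)) = 8, since 8^2 = 64 <= 76 < 81 = 9^2.
Iterate m_{i+1} = d_i*a_i - m_i, d_{i+1} = (76 - m_{i+1}^2)/d_i, a_{i+1} = floor((a_0 + m_{i+1})/d_{i+1}):
  m_1 = 1*8 - 0 = 8, d_1 = (76 - 8^2)/1 = 12/1 = 12, a_1 = floor((8 + 8)/12) = 1.
  m_2 = 12*1 - 8 = 4, d_2 = (76 - 4^2)/12 = 60/12 = 5, a_2 = floor((8 + 4)/5) = 2.
  m_3 = 5*2 - 4 = 6, d_3 = (76 - 6^2)/5 = 40/5 = 8, a_3 = floor((8 + 6)/8) = 1.
  m_4 = 8*1 - 6 = 2, d_4 = (76 - 2^2)/8 = 72/8 = 9, a_4 = floor((8 + 2)/9) = 1.
  m_5 = 9*1 - 2 = 7, d_5 = (76 - 7^2)/9 = 27/9 = 3, a_5 = floor((8 + 7)/3) = 5.
  m_6 = 3*5 - 7 = 8, d_6 = (76 - 8^2)/3 = 12/3 = 4, a_6 = floor((8 + 8)/4) = 4.
  m_7 = 4*4 - 8 = 8, d_7 = (76 - 8^2)/4 = 12/4 = 3, a_7 = floor((8 + 8)/3) = 5.
  m_8 = 3*5 - 8 = 7, d_8 = (76 - 7^2)/3 = 27/3 = 9, a_8 = floor((8 + 7)/9) = 1.
  m_9 = 9*1 - 7 = 2, d_9 = (76 - 2^2)/9 = 72/9 = 8, a_9 = floor((8 + 2)/8) = 1.
  m_10 = 8*1 - 2 = 6, d_10 = (76 - 6^2)/8 = 40/8 = 5, a_10 = floor((8 + 6)/5) = 2.
  m_11 = 5*2 - 6 = 4, d_11 = (76 - 4^2)/5 = 60/5 = 12, a_11 = floor((8 + 4)/12) = 1.
  m_12 = 12*1 - 4 = 8, d_12 = (76 - 8^2)/12 = 12/12 = 1, a_12 = floor((8 + 8)/1) = 16.
  m_13 = 1*16 - 8 = 8, d_13 = (76 - 8^2)/1 = 12/1 = 12: (m_13, d_13) = (m_1, d_1) = (8, 12), so from here the quotients repeat a_1, ..., a_12; the period length is 12.
Hence the expansion of sqrt(76) is a_0 = 8 followed by the repeating block 1, 2, 1, 1, 5, 4, 5, 1, 1, 2, 1, 16 (period 12).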